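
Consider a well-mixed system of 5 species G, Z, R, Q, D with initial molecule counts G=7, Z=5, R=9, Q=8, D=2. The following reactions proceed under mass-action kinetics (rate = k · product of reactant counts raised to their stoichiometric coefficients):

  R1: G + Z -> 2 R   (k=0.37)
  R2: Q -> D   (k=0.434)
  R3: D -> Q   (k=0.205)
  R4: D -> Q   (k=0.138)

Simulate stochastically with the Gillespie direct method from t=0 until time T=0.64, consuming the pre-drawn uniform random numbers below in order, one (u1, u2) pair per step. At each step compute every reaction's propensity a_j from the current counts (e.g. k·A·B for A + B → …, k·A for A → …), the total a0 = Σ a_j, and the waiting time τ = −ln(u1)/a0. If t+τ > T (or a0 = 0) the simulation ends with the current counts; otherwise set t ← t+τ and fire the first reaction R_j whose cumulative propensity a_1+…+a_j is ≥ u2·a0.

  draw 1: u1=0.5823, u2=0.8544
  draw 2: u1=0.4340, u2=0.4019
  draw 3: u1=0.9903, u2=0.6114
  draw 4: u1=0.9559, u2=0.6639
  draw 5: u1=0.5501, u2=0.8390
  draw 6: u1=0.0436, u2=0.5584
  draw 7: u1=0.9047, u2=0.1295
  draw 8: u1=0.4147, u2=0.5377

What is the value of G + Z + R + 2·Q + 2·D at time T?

Value at T = 41

Check how each reaction changes W = G + Z + R + 2·Q + 2·D (weight of products minus weight of reactants):
R1: G + Z -> 2 R: (1·2) − (1·1 + 1·1) = 2 − 2 = 0
R2: Q -> D: (2·1) − (2·1) = 2 − 2 = 0
R3: D -> Q: (2·1) − (2·1) = 2 − 2 = 0
R4: D -> Q: (2·1) − (2·1) = 2 − 2 = 0
Every reaction leaves W unchanged, so W is conserved and no simulation is needed: W(T) = W(0) = 7 + 5 + 9 + 2·8 + 2·2 = 41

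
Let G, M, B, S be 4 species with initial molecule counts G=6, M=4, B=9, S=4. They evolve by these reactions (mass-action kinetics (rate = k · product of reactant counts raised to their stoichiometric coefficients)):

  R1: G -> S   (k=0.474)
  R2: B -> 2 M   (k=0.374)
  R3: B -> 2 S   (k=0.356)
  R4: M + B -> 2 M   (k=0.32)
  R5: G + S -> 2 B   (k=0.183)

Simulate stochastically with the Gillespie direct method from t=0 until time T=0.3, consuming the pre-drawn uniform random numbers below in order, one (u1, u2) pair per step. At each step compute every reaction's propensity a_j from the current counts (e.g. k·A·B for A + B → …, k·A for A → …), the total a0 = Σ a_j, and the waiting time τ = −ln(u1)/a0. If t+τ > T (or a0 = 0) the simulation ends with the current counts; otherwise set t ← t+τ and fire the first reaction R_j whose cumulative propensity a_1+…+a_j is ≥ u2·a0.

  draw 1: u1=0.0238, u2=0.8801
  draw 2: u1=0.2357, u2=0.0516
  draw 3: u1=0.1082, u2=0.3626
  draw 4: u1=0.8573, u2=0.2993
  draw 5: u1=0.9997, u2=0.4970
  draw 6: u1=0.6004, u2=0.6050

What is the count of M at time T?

t=0.000: G=6 M=4 B=9 S=4
Draw 1: a1=2.844, a2=3.366, a3=3.204, a4=11.520, a5=4.392, a0=25.326; τ=−ln(0.0238)/25.326=0.148 → t=0.148; u2·a0=0.8801·25.326=22.289; a1+…+a4=20.934 < 22.289 ≤ a1+…+a5=25.326 → R5 fires; G=5 M=4 B=11 S=3
Draw 2: a1=2.370, a2=4.114, a3=3.916, a4=14.080, a5=2.745, a0=27.225; τ=−ln(0.2357)/27.225=0.053 → t=0.201; u2·a0=0.0516·27.225=1.405 ≤ a1=2.370 → R1 fires; G=4 M=4 B=11 S=4
Draw 3: a1=1.896, a2=4.114, a3=3.916, a4=14.080, a5=2.928, a0=26.934; τ=−ln(0.1082)/26.934=0.083 → t=0.283; u2·a0=0.3626·26.934=9.766; a1+a2=6.010 < 9.766 ≤ a1+…+a3=9.926 → R3 fires; G=4 M=4 B=10 S=6
Draw 4: a1=1.896, a2=3.740, a3=3.560, a4=12.800, a5=4.392, a0=26.388; τ=−ln(0.8573)/26.388=0.006 → t=0.289; u2·a0=0.2993·26.388=7.898; a1+a2=5.636 < 7.898 ≤ a1+…+a3=9.196 → R3 fires; G=4 M=4 B=9 S=8
Draw 5: a1=1.896, a2=3.366, a3=3.204, a4=11.520, a5=5.856, a0=25.842; τ=−ln(0.9997)/25.842=0.000 → t=0.289; u2·a0=0.4970·25.842=12.843; a1+…+a3=8.466 < 12.843 ≤ a1+…+a4=19.986 → R4 fires; G=4 M=5 B=8 S=8
Draw 6: a1=1.896, a2=2.992, a3=2.848, a4=12.800, a5=5.856, a0=26.392; τ=−ln(0.6004)/26.392=0.019 → t=0.308 > T=0.3: stop.
Read off M at T=0.3: 5

M at T = 5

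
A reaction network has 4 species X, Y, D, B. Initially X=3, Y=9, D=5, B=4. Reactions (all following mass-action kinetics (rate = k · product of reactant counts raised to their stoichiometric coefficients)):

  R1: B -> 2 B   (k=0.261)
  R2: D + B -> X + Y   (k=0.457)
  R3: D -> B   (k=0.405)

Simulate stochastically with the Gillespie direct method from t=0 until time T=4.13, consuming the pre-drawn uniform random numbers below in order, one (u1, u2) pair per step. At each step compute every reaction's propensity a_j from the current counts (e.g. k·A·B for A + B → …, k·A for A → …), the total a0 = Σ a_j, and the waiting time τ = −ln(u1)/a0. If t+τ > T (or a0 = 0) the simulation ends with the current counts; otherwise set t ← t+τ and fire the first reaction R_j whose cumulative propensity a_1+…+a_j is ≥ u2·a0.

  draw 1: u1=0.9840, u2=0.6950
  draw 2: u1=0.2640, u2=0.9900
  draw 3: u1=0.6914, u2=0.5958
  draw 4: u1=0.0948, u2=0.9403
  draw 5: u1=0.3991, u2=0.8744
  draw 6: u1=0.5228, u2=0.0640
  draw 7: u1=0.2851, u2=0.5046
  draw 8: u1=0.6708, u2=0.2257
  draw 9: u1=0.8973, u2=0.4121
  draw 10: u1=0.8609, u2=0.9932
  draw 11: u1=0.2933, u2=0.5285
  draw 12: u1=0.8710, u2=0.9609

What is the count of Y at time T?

t=0.000: X=3 Y=9 D=5 B=4
Draw 1: a1=1.044, a2=9.140, a3=2.025, a0=12.209; τ=−ln(0.9840)/12.209=0.001 → t=0.001; u2·a0=0.6950·12.209=8.485; a1=1.044 < 8.485 ≤ a1+a2=10.184 → R2 fires; X=4 Y=10 D=4 B=3
Draw 2: a1=0.783, a2=5.484, a3=1.620, a0=7.887; τ=−ln(0.2640)/7.887=0.169 → t=0.170; u2·a0=0.9900·7.887=7.808; a1+a2=6.267 < 7.808 ≤ a1+…+a3=7.887 → R3 fires; X=4 Y=10 D=3 B=4
Draw 3: a1=1.044, a2=5.484, a3=1.215, a0=7.743; τ=−ln(0.6914)/7.743=0.048 → t=0.218; u2·a0=0.5958·7.743=4.613; a1=1.044 < 4.613 ≤ a1+a2=6.528 → R2 fires; X=5 Y=11 D=2 B=3
Draw 4: a1=0.783, a2=2.742, a3=0.810, a0=4.335; τ=−ln(0.0948)/4.335=0.543 → t=0.761; u2·a0=0.9403·4.335=4.076; a1+a2=3.525 < 4.076 ≤ a1+…+a3=4.335 → R3 fires; X=5 Y=11 D=1 B=4
Draw 5: a1=1.044, a2=1.828, a3=0.405, a0=3.277; τ=−ln(0.3991)/3.277=0.280 → t=1.042; u2·a0=0.8744·3.277=2.865; a1=1.044 < 2.865 ≤ a1+a2=2.872 → R2 fires; X=6 Y=12 D=0 B=3
Draw 6: a1=0.783, a2=0.000, a3=0.000, a0=0.783; τ=−ln(0.5228)/0.783=0.828 → t=1.870; u2·a0=0.0640·0.783=0.050 ≤ a1=0.783 → R1 fires; X=6 Y=12 D=0 B=4
Draw 7: a1=1.044, a2=0.000, a3=0.000, a0=1.044; τ=−ln(0.2851)/1.044=1.202 → t=3.072; u2·a0=0.5046·1.044=0.527 ≤ a1=1.044 → R1 fires; X=6 Y=12 D=0 B=5
Draw 8: a1=1.305, a2=0.000, a3=0.000, a0=1.305; τ=−ln(0.6708)/1.305=0.306 → t=3.378; u2·a0=0.2257·1.305=0.295 ≤ a1=1.305 → R1 fires; X=6 Y=12 D=0 B=6
Draw 9: a1=1.566, a2=0.000, a3=0.000, a0=1.566; τ=−ln(0.8973)/1.566=0.069 → t=3.447; u2·a0=0.4121·1.566=0.645 ≤ a1=1.566 → R1 fires; X=6 Y=12 D=0 B=7
Draw 10: a1=1.827, a2=0.000, a3=0.000, a0=1.827; τ=−ln(0.8609)/1.827=0.082 → t=3.529; u2·a0=0.9932·1.827=1.815 ≤ a1=1.827 → R1 fires; X=6 Y=12 D=0 B=8
Draw 11: a1=2.088, a2=0.000, a3=0.000, a0=2.088; τ=−ln(0.2933)/2.088=0.587 → t=4.117; u2·a0=0.5285·2.088=1.104 ≤ a1=2.088 → R1 fires; X=6 Y=12 D=0 B=9
Draw 12: a1=2.349, a2=0.000, a3=0.000, a0=2.349; τ=−ln(0.8710)/2.349=0.059 → t=4.175 > T=4.13: stop.
Read off Y at T=4.13: 12

Y at T = 12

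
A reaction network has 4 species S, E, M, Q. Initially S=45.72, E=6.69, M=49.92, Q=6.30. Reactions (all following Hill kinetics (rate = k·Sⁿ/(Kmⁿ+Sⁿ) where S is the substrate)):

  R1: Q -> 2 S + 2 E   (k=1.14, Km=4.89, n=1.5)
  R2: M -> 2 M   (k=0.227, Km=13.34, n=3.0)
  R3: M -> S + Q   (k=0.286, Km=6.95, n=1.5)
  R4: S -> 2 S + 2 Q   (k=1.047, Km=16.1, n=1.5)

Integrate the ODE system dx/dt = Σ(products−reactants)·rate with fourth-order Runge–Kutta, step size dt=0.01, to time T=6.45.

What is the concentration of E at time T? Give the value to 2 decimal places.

E at T = 17.60

RK4 with dt=0.01: 645 steps to T=6.45. Trajectory (selected grid times):
t=0.00: S=45.72 E=6.69 M=49.92 Q=6.30
t=0.72: S=47.56 E=7.71 M=49.88 Q=7.24
t=1.43: S=49.45 E=8.78 M=49.85 Q=8.14
t=2.15: S=51.43 E=9.93 M=49.81 Q=9.04
t=2.87: S=53.47 E=11.13 M=49.78 Q=9.93
t=3.58: S=55.53 E=12.35 M=49.74 Q=10.79
t=4.30: S=57.65 E=13.62 M=49.71 Q=11.66
t=5.02: S=59.81 E=14.93 M=49.67 Q=12.52
t=5.73: S=61.97 E=16.24 M=49.64 Q=13.37
t=6.45: S=64.19 E=17.60 M=49.60 Q=14.22
Read off E at T=6.45: 17.60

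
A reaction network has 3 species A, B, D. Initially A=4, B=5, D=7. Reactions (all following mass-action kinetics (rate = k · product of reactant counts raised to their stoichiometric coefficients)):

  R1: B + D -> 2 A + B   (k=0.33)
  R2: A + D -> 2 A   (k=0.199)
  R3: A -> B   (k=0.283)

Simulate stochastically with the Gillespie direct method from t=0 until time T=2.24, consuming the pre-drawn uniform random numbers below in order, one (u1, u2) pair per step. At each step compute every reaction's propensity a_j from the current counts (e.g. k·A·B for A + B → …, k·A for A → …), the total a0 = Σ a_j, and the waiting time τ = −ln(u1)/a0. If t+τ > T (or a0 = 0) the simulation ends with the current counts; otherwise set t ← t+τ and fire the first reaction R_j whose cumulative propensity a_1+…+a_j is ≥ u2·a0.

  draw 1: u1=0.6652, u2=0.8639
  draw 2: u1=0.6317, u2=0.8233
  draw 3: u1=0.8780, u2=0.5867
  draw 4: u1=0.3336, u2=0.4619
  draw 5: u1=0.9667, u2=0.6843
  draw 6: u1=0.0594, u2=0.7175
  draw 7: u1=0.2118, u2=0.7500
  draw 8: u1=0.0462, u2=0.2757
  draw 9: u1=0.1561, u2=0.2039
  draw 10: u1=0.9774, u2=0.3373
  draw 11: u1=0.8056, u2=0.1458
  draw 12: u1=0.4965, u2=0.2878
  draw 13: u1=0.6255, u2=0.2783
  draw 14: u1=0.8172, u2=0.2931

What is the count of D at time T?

t=0.000: A=4 B=5 D=7
Draw 1: a1=11.550, a2=5.572, a3=1.132, a0=18.254; τ=−ln(0.6652)/18.254=0.022 → t=0.022; u2·a0=0.8639·18.254=15.770; a1=11.550 < 15.770 ≤ a1+a2=17.122 → R2 fires; A=5 B=5 D=6
Draw 2: a1=9.900, a2=5.970, a3=1.415, a0=17.285; τ=−ln(0.6317)/17.285=0.027 → t=0.049; u2·a0=0.8233·17.285=14.231; a1=9.900 < 14.231 ≤ a1+a2=15.870 → R2 fires; A=6 B=5 D=5
Draw 3: a1=8.250, a2=5.970, a3=1.698, a0=15.918; τ=−ln(0.8780)/15.918=0.008 → t=0.057; u2·a0=0.5867·15.918=9.339; a1=8.250 < 9.339 ≤ a1+a2=14.220 → R2 fires; A=7 B=5 D=4
Draw 4: a1=6.600, a2=5.572, a3=1.981, a0=14.153; τ=−ln(0.3336)/14.153=0.078 → t=0.135; u2·a0=0.4619·14.153=6.537 ≤ a1=6.600 → R1 fires; A=9 B=5 D=3
Draw 5: a1=4.950, a2=5.373, a3=2.547, a0=12.870; τ=−ln(0.9667)/12.870=0.003 → t=0.137; u2·a0=0.6843·12.870=8.807; a1=4.950 < 8.807 ≤ a1+a2=10.323 → R2 fires; A=10 B=5 D=2
Draw 6: a1=3.300, a2=3.980, a3=2.830, a0=10.110; τ=−ln(0.0594)/10.110=0.279 → t=0.417; u2·a0=0.7175·10.110=7.254; a1=3.300 < 7.254 ≤ a1+a2=7.280 → R2 fires; A=11 B=5 D=1
Draw 7: a1=1.650, a2=2.189, a3=3.113, a0=6.952; τ=−ln(0.2118)/6.952=0.223 → t=0.640; u2·a0=0.7500·6.952=5.214; a1+a2=3.839 < 5.214 ≤ a1+…+a3=6.952 → R3 fires; A=10 B=6 D=1
Draw 8: a1=1.980, a2=1.990, a3=2.830, a0=6.800; τ=−ln(0.0462)/6.800=0.452 → t=1.092; u2·a0=0.2757·6.800=1.875 ≤ a1=1.980 → R1 fires; A=12 B=6 D=0
Draw 9: a1=0.000, a2=0.000, a3=3.396, a0=3.396; τ=−ln(0.1561)/3.396=0.547 → t=1.639; u2·a0=0.2039·3.396=0.692; a1+a2=0.000 < 0.692 ≤ a1+…+a3=3.396 → R3 fires; A=11 B=7 D=0
Draw 10: a1=0.000, a2=0.000, a3=3.113, a0=3.113; τ=−ln(0.9774)/3.113=0.007 → t=1.646; u2·a0=0.3373·3.113=1.050; a1+a2=0.000 < 1.050 ≤ a1+…+a3=3.113 → R3 fires; A=10 B=8 D=0
Draw 11: a1=0.000, a2=0.000, a3=2.830, a0=2.830; τ=−ln(0.8056)/2.830=0.076 → t=1.723; u2·a0=0.1458·2.830=0.413; a1+a2=0.000 < 0.413 ≤ a1+…+a3=2.830 → R3 fires; A=9 B=9 D=0
Draw 12: a1=0.000, a2=0.000, a3=2.547, a0=2.547; τ=−ln(0.4965)/2.547=0.275 → t=1.998; u2·a0=0.2878·2.547=0.733; a1+a2=0.000 < 0.733 ≤ a1+…+a3=2.547 → R3 fires; A=8 B=10 D=0
Draw 13: a1=0.000, a2=0.000, a3=2.264, a0=2.264; τ=−ln(0.6255)/2.264=0.207 → t=2.205; u2·a0=0.2783·2.264=0.630; a1+a2=0.000 < 0.630 ≤ a1+…+a3=2.264 → R3 fires; A=7 B=11 D=0
Draw 14: a1=0.000, a2=0.000, a3=1.981, a0=1.981; τ=−ln(0.8172)/1.981=0.102 → t=2.307 > T=2.24: stop.
Read off D at T=2.24: 0

D at T = 0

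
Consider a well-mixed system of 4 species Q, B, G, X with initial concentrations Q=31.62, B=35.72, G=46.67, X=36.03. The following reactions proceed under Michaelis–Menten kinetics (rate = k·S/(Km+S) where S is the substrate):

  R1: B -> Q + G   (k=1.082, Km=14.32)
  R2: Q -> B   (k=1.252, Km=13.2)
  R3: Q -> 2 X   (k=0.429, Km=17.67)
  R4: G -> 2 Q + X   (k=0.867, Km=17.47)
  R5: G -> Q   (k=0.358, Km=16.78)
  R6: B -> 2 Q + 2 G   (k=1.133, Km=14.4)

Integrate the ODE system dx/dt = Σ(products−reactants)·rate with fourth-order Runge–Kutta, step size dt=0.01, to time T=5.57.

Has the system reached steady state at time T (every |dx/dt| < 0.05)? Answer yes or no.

RK4 with dt=0.01: 557 steps to T=5.57. Trajectory (selected grid times):
t=0.00: Q=31.62 B=35.72 G=46.67 X=36.03
t=0.62: Q=33.32 B=35.29 G=47.59 X=36.77
t=1.24: Q=35.01 B=34.88 G=48.51 X=37.51
t=1.86: Q=36.69 B=34.48 G=49.41 X=38.26
t=2.48: Q=38.36 B=34.08 G=50.31 X=39.02
t=3.09: Q=39.99 B=33.70 G=51.19 X=39.78
t=3.71: Q=41.65 B=33.33 G=52.07 X=40.55
t=4.33: Q=43.29 B=32.96 G=52.95 X=41.33
t=4.95: Q=44.92 B=32.61 G=53.82 X=42.11
t=5.57: Q=46.55 B=32.26 G=54.68 X=42.90
Rates at T: R1=0.7493, R2=0.9754, R3=0.3110, R4=0.6571, R5=0.2739, R6=0.7833
dx/dt at T (Σ net stoichiometry × rate): Q=+2.6177, B=-0.5572, G=+1.3850, X=+1.2790
Largest |dx/dt| is |+2.6177| (Q) ≥ 0.05 → not steady.

Steady state at T: no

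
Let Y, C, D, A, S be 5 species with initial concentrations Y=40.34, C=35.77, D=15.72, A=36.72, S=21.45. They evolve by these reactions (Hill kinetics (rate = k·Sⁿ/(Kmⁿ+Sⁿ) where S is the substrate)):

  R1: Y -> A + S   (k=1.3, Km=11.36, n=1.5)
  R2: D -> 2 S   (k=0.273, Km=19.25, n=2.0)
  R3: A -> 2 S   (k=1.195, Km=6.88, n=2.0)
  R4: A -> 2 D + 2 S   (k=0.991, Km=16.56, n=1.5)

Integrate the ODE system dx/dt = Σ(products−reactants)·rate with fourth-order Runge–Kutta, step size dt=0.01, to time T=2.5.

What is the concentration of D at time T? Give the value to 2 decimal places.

RK4 with dt=0.01: 250 steps to T=2.5. Trajectory (selected grid times):
t=0.00: Y=40.34 C=35.77 D=15.72 A=36.72 S=21.45
t=0.28: Y=40.02 C=35.77 D=16.11 A=36.50 S=22.90
t=0.56: Y=39.71 C=35.77 D=16.51 A=36.28 S=24.35
t=0.83: Y=39.40 C=35.77 D=16.88 A=36.07 S=25.75
t=1.11: Y=39.09 C=35.77 D=17.27 A=35.85 S=27.20
t=1.39: Y=38.77 C=35.77 D=17.66 A=35.63 S=28.65
t=1.67: Y=38.46 C=35.77 D=18.05 A=35.41 S=30.10
t=1.94: Y=38.16 C=35.77 D=18.42 A=35.20 S=31.50
t=2.22: Y=37.85 C=35.77 D=18.80 A=34.98 S=32.95
t=2.50: Y=37.53 C=35.77 D=19.18 A=34.76 S=34.40
Read off D at T=2.5: 19.18

D at T = 19.18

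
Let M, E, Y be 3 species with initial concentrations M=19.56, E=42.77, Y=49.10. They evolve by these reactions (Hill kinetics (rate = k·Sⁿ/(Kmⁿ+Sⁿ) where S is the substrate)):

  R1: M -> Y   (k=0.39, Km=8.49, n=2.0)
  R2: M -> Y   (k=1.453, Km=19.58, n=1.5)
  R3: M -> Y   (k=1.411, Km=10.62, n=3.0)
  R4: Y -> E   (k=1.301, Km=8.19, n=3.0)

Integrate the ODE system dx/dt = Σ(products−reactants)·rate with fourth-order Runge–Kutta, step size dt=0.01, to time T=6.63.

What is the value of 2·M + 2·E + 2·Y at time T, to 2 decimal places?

Value at T = 222.86

Check how each reaction changes W = 2·M + 2·E + 2·Y (weight of products minus weight of reactants):
R1: M -> Y: (2·1) − (2·1) = 2 − 2 = 0
R2: M -> Y: (2·1) − (2·1) = 2 − 2 = 0
R3: M -> Y: (2·1) − (2·1) = 2 − 2 = 0
R4: Y -> E: (2·1) − (2·1) = 2 − 2 = 0
Every reaction leaves W unchanged, so W is conserved and no simulation is needed: W(T) = W(0) = 2·19.56 + 2·42.77 + 2·49.10 = 222.86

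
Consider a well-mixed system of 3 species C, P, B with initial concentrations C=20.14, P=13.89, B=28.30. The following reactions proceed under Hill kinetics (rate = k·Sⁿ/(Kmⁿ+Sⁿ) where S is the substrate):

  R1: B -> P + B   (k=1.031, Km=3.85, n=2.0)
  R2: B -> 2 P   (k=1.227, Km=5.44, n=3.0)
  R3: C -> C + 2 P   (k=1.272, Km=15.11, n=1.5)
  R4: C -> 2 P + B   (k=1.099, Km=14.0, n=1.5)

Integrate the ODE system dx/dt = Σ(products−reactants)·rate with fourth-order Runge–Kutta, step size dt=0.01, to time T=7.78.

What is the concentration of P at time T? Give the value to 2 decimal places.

P at T = 61.61

RK4 with dt=0.01: 778 steps to T=7.78. Trajectory (selected grid times):
t=0.00: C=20.14 P=13.89 B=28.30
t=0.86: C=19.55 P=19.36 B=27.85
t=1.73: C=18.96 P=24.84 B=27.38
t=2.59: C=18.38 P=30.22 B=26.90
t=3.46: C=17.81 P=35.60 B=26.41
t=4.32: C=17.26 P=40.88 B=25.92
t=5.19: C=16.72 P=46.17 B=25.41
t=6.05: C=16.19 P=51.35 B=24.89
t=6.92: C=15.66 P=56.54 B=24.36
t=7.78: C=15.16 P=61.61 B=23.82
Read off P at T=7.78: 61.61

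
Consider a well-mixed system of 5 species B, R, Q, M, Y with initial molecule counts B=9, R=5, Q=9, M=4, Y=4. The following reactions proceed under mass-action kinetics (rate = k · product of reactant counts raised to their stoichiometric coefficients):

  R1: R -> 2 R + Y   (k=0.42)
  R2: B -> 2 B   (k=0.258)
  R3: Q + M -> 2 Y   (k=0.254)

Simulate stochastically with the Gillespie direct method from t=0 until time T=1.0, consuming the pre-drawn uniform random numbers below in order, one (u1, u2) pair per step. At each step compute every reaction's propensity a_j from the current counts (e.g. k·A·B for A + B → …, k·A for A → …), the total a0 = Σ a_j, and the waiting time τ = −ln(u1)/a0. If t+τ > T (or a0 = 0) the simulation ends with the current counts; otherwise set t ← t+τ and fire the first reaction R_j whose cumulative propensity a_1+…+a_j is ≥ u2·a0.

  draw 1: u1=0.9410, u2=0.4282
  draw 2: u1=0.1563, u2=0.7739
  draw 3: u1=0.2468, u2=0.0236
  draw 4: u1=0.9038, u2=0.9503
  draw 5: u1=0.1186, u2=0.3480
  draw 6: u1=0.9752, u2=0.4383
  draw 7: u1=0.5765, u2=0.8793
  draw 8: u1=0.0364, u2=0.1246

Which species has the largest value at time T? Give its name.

Dominant species at T: Y

t=0.000: B=9 R=5 Q=9 M=4 Y=4
Draw 1: a1=2.100, a2=2.322, a3=9.144, a0=13.566; τ=−ln(0.9410)/13.566=0.004 → t=0.004; u2·a0=0.4282·13.566=5.809; a1+a2=4.422 < 5.809 ≤ a1+…+a3=13.566 → R3 fires; B=9 R=5 Q=8 M=3 Y=6
Draw 2: a1=2.100, a2=2.322, a3=6.096, a0=10.518; τ=−ln(0.1563)/10.518=0.176 → t=0.181; u2·a0=0.7739·10.518=8.140; a1+a2=4.422 < 8.140 ≤ a1+…+a3=10.518 → R3 fires; B=9 R=5 Q=7 M=2 Y=8
Draw 3: a1=2.100, a2=2.322, a3=3.556, a0=7.978; τ=−ln(0.2468)/7.978=0.175 → t=0.356; u2·a0=0.0236·7.978=0.188 ≤ a1=2.100 → R1 fires; B=9 R=6 Q=7 M=2 Y=9
Draw 4: a1=2.520, a2=2.322, a3=3.556, a0=8.398; τ=−ln(0.9038)/8.398=0.012 → t=0.368; u2·a0=0.9503·8.398=7.981; a1+a2=4.842 < 7.981 ≤ a1+…+a3=8.398 → R3 fires; B=9 R=6 Q=6 M=1 Y=11
Draw 5: a1=2.520, a2=2.322, a3=1.524, a0=6.366; τ=−ln(0.1186)/6.366=0.335 → t=0.703; u2·a0=0.3480·6.366=2.215 ≤ a1=2.520 → R1 fires; B=9 R=7 Q=6 M=1 Y=12
Draw 6: a1=2.940, a2=2.322, a3=1.524, a0=6.786; τ=−ln(0.9752)/6.786=0.004 → t=0.707; u2·a0=0.4383·6.786=2.974; a1=2.940 < 2.974 ≤ a1+a2=5.262 → R2 fires; B=10 R=7 Q=6 M=1 Y=12
Draw 7: a1=2.940, a2=2.580, a3=1.524, a0=7.044; τ=−ln(0.5765)/7.044=0.078 → t=0.785; u2·a0=0.8793·7.044=6.194; a1+a2=5.520 < 6.194 ≤ a1+…+a3=7.044 → R3 fires; B=10 R=7 Q=5 M=0 Y=14
Draw 8: a1=2.940, a2=2.580, a3=0.000, a0=5.520; τ=−ln(0.0364)/5.520=0.600 → t=1.385 > T=1.0: stop.
At T=1.0: B=10 R=7 Q=5 M=0 Y=14; the largest is Y.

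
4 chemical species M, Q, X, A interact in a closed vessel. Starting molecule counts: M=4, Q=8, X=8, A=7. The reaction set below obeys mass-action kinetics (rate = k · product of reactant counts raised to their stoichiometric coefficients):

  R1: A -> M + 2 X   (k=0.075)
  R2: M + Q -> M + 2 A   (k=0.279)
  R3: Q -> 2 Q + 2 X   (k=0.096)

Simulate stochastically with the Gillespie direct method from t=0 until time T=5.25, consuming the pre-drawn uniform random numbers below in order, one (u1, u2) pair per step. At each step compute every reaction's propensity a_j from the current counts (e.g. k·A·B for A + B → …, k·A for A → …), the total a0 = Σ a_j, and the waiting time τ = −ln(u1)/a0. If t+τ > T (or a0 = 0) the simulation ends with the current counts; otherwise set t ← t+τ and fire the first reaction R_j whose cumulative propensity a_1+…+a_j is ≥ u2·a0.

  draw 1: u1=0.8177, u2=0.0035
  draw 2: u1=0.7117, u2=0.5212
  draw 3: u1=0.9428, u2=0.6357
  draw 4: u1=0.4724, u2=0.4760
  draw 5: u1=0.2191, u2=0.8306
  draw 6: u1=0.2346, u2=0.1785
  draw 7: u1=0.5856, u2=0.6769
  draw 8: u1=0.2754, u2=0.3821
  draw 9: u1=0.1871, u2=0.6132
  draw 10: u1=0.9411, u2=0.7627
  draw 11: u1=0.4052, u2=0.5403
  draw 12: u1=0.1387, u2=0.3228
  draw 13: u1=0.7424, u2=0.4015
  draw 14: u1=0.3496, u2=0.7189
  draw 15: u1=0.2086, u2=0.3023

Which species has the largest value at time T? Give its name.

t=0.000: M=4 Q=8 X=8 A=7
Draw 1: a1=0.525, a2=8.928, a3=0.768, a0=10.221; τ=−ln(0.8177)/10.221=0.020 → t=0.020; u2·a0=0.0035·10.221=0.036 ≤ a1=0.525 → R1 fires; M=5 Q=8 X=10 A=6
Draw 2: a1=0.450, a2=11.160, a3=0.768, a0=12.378; τ=−ln(0.7117)/12.378=0.027 → t=0.047; u2·a0=0.5212·12.378=6.451; a1=0.450 < 6.451 ≤ a1+a2=11.610 → R2 fires; M=5 Q=7 X=10 A=8
Draw 3: a1=0.600, a2=9.765, a3=0.672, a0=11.037; τ=−ln(0.9428)/11.037=0.005 → t=0.053; u2·a0=0.6357·11.037=7.016; a1=0.600 < 7.016 ≤ a1+a2=10.365 → R2 fires; M=5 Q=6 X=10 A=10
Draw 4: a1=0.750, a2=8.370, a3=0.576, a0=9.696; τ=−ln(0.4724)/9.696=0.077 → t=0.130; u2·a0=0.4760·9.696=4.615; a1=0.750 < 4.615 ≤ a1+a2=9.120 → R2 fires; M=5 Q=5 X=10 A=12
Draw 5: a1=0.900, a2=6.975, a3=0.480, a0=8.355; τ=−ln(0.2191)/8.355=0.182 → t=0.312; u2·a0=0.8306·8.355=6.940; a1=0.900 < 6.940 ≤ a1+a2=7.875 → R2 fires; M=5 Q=4 X=10 A=14
Draw 6: a1=1.050, a2=5.580, a3=0.384, a0=7.014; τ=−ln(0.2346)/7.014=0.207 → t=0.518; u2·a0=0.1785·7.014=1.252; a1=1.050 < 1.252 ≤ a1+a2=6.630 → R2 fires; M=5 Q=3 X=10 A=16
Draw 7: a1=1.200, a2=4.185, a3=0.288, a0=5.673; τ=−ln(0.5856)/5.673=0.094 → t=0.613; u2·a0=0.6769·5.673=3.840; a1=1.200 < 3.840 ≤ a1+a2=5.385 → R2 fires; M=5 Q=2 X=10 A=18
Draw 8: a1=1.350, a2=2.790, a3=0.192, a0=4.332; τ=−ln(0.2754)/4.332=0.298 → t=0.910; u2·a0=0.3821·4.332=1.655; a1=1.350 < 1.655 ≤ a1+a2=4.140 → R2 fires; M=5 Q=1 X=10 A=20
Draw 9: a1=1.500, a2=1.395, a3=0.096, a0=2.991; τ=−ln(0.1871)/2.991=0.560 → t=1.471; u2·a0=0.6132·2.991=1.834; a1=1.500 < 1.834 ≤ a1+a2=2.895 → R2 fires; M=5 Q=0 X=10 A=22
Draw 10: a1=1.650, a2=0.000, a3=0.000, a0=1.650; τ=−ln(0.9411)/1.650=0.037 → t=1.507; u2·a0=0.7627·1.650=1.258 ≤ a1=1.650 → R1 fires; M=6 Q=0 X=12 A=21
Draw 11: a1=1.575, a2=0.000, a3=0.000, a0=1.575; τ=−ln(0.4052)/1.575=0.574 → t=2.081; u2·a0=0.5403·1.575=0.851 ≤ a1=1.575 → R1 fires; M=7 Q=0 X=14 A=20
Draw 12: a1=1.500, a2=0.000, a3=0.000, a0=1.500; τ=−ln(0.1387)/1.500=1.317 → t=3.398; u2·a0=0.3228·1.500=0.484 ≤ a1=1.500 → R1 fires; M=8 Q=0 X=16 A=19
Draw 13: a1=1.425, a2=0.000, a3=0.000, a0=1.425; τ=−ln(0.7424)/1.425=0.209 → t=3.607; u2·a0=0.4015·1.425=0.572 ≤ a1=1.425 → R1 fires; M=9 Q=0 X=18 A=18
Draw 14: a1=1.350, a2=0.000, a3=0.000, a0=1.350; τ=−ln(0.3496)/1.350=0.778 → t=4.386; u2·a0=0.7189·1.350=0.971 ≤ a1=1.350 → R1 fires; M=10 Q=0 X=20 A=17
Draw 15: a1=1.275, a2=0.000, a3=0.000, a0=1.275; τ=−ln(0.2086)/1.275=1.229 → t=5.615 > T=5.25: stop.
At T=5.25: M=10 Q=0 X=20 A=17; the largest is X.

Dominant species at T: X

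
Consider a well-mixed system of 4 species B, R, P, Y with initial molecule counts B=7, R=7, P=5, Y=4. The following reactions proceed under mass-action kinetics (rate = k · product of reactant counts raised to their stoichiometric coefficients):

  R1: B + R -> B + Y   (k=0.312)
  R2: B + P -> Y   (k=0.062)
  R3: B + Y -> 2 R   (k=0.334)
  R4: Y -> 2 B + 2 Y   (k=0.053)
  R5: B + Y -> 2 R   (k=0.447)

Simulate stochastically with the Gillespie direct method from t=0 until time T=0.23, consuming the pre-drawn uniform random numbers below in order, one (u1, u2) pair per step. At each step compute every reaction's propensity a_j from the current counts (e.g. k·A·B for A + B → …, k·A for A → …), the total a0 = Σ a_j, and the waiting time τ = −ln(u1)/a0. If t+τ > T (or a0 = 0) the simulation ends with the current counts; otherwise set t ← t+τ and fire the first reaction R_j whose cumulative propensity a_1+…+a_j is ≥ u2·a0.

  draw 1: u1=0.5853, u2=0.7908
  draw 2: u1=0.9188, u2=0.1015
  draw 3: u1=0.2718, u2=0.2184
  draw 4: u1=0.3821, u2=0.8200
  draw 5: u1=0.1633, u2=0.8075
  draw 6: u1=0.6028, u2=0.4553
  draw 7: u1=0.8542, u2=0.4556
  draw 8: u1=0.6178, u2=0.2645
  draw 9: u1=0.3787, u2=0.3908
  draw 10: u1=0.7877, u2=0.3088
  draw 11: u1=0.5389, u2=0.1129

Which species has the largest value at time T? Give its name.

t=0.000: B=7 R=7 P=5 Y=4
Draw 1: a1=15.288, a2=2.170, a3=9.352, a4=0.212, a5=12.516, a0=39.538; τ=−ln(0.5853)/39.538=0.014 → t=0.014; u2·a0=0.7908·39.538=31.267; a1+…+a4=27.022 < 31.267 ≤ a1+…+a5=39.538 → R5 fires; B=6 R=9 P=5 Y=3
Draw 2: a1=16.848, a2=1.860, a3=6.012, a4=0.159, a5=8.046, a0=32.925; τ=−ln(0.9188)/32.925=0.003 → t=0.016; u2·a0=0.1015·32.925=3.342 ≤ a1=16.848 → R1 fires; B=6 R=8 P=5 Y=4
Draw 3: a1=14.976, a2=1.860, a3=8.016, a4=0.212, a5=10.728, a0=35.792; τ=−ln(0.2718)/35.792=0.036 → t=0.053; u2·a0=0.2184·35.792=7.817 ≤ a1=14.976 → R1 fires; B=6 R=7 P=5 Y=5
Draw 4: a1=13.104, a2=1.860, a3=10.020, a4=0.265, a5=13.410, a0=38.659; τ=−ln(0.3821)/38.659=0.025 → t=0.077; u2·a0=0.8200·38.659=31.700; a1+…+a4=25.249 < 31.700 ≤ a1+…+a5=38.659 → R5 fires; B=5 R=9 P=5 Y=4
Draw 5: a1=14.040, a2=1.550, a3=6.680, a4=0.212, a5=8.940, a0=31.422; τ=−ln(0.1633)/31.422=0.058 → t=0.135; u2·a0=0.8075·31.422=25.373; a1+…+a4=22.482 < 25.373 ≤ a1+…+a5=31.422 → R5 fires; B=4 R=11 P=5 Y=3
Draw 6: a1=13.728, a2=1.240, a3=4.008, a4=0.159, a5=5.364, a0=24.499; τ=−ln(0.6028)/24.499=0.021 → t=0.156; u2·a0=0.4553·24.499=11.154 ≤ a1=13.728 → R1 fires; B=4 R=10 P=5 Y=4
Draw 7: a1=12.480, a2=1.240, a3=5.344, a4=0.212, a5=7.152, a0=26.428; τ=−ln(0.8542)/26.428=0.006 → t=0.162; u2·a0=0.4556·26.428=12.041 ≤ a1=12.480 → R1 fires; B=4 R=9 P=5 Y=5
Draw 8: a1=11.232, a2=1.240, a3=6.680, a4=0.265, a5=8.940, a0=28.357; τ=−ln(0.6178)/28.357=0.017 → t=0.179; u2·a0=0.2645·28.357=7.500 ≤ a1=11.232 → R1 fires; B=4 R=8 P=5 Y=6
Draw 9: a1=9.984, a2=1.240, a3=8.016, a4=0.318, a5=10.728, a0=30.286; τ=−ln(0.3787)/30.286=0.032 → t=0.211; u2·a0=0.3908·30.286=11.836; a1+a2=11.224 < 11.836 ≤ a1+…+a3=19.240 → R3 fires; B=3 R=10 P=5 Y=5
Draw 10: a1=9.360, a2=0.930, a3=5.010, a4=0.265, a5=6.705, a0=22.270; τ=−ln(0.7877)/22.270=0.011 → t=0.221; u2·a0=0.3088·22.270=6.877 ≤ a1=9.360 → R1 fires; B=3 R=9 P=5 Y=6
Draw 11: a1=8.424, a2=0.930, a3=6.012, a4=0.318, a5=8.046, a0=23.730; τ=−ln(0.5389)/23.730=0.026 → t=0.248 > T=0.23: stop.
At T=0.23: B=3 R=9 P=5 Y=6; the largest is R.

Dominant species at T: R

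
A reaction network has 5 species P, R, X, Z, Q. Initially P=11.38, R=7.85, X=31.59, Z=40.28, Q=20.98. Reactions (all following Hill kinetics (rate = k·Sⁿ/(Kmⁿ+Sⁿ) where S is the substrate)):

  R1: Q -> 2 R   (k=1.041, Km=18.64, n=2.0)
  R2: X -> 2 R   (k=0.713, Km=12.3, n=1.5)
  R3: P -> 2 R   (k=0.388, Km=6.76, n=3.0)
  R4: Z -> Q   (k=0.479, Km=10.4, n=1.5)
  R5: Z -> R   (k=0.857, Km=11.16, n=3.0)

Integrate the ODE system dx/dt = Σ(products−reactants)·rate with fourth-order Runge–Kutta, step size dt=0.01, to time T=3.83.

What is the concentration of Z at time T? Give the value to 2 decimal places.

RK4 with dt=0.01: 383 steps to T=3.83. Trajectory (selected grid times):
t=0.00: P=11.38 R=7.85 X=31.59 Z=40.28 Q=20.98
t=0.43: P=11.24 R=9.48 X=31.34 Z=39.74 Q=20.91
t=0.85: P=11.11 R=11.06 X=31.10 Z=39.21 Q=20.85
t=1.28: P=10.97 R=12.68 X=30.86 Z=38.67 Q=20.78
t=1.70: P=10.84 R=14.26 X=30.62 Z=38.14 Q=20.71
t=2.13: P=10.71 R=15.87 X=30.38 Z=37.60 Q=20.65
t=2.55: P=10.58 R=17.43 X=30.14 Z=37.07 Q=20.58
t=2.98: P=10.45 R=19.03 X=29.89 Z=36.54 Q=20.51
t=3.40: P=10.32 R=20.59 X=29.66 Z=36.01 Q=20.45
t=3.83: P=10.19 R=22.18 X=29.42 Z=35.48 Q=20.38
Read off Z at T=3.83: 35.48

Z at T = 35.48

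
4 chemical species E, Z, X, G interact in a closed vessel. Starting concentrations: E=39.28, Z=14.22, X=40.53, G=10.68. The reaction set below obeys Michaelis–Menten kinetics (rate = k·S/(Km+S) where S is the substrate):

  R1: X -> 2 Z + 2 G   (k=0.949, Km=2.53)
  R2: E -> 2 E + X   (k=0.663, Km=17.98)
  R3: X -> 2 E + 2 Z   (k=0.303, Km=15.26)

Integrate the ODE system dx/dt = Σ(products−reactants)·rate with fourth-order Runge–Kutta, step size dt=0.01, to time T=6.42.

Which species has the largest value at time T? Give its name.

RK4 with dt=0.01: 642 steps to T=6.42. Trajectory (selected grid times):
t=0.00: E=39.28 Z=14.22 X=40.53 G=10.68
t=0.71: E=39.92 Z=15.80 X=40.06 G=11.95
t=1.43: E=40.56 Z=17.40 X=39.59 G=13.23
t=2.14: E=41.20 Z=18.98 X=39.13 G=14.50
t=2.85: E=41.84 Z=20.55 X=38.67 G=15.76
t=3.57: E=42.48 Z=22.15 X=38.21 G=17.05
t=4.28: E=43.12 Z=23.72 X=37.76 G=18.31
t=4.99: E=43.76 Z=25.28 X=37.31 G=19.57
t=5.71: E=44.41 Z=26.87 X=36.85 G=20.85
t=6.42: E=45.05 Z=28.44 X=36.40 G=22.11
At T=6.42: E=45.05 Z=28.44 X=36.40 G=22.11; the largest is E.

Dominant species at T: E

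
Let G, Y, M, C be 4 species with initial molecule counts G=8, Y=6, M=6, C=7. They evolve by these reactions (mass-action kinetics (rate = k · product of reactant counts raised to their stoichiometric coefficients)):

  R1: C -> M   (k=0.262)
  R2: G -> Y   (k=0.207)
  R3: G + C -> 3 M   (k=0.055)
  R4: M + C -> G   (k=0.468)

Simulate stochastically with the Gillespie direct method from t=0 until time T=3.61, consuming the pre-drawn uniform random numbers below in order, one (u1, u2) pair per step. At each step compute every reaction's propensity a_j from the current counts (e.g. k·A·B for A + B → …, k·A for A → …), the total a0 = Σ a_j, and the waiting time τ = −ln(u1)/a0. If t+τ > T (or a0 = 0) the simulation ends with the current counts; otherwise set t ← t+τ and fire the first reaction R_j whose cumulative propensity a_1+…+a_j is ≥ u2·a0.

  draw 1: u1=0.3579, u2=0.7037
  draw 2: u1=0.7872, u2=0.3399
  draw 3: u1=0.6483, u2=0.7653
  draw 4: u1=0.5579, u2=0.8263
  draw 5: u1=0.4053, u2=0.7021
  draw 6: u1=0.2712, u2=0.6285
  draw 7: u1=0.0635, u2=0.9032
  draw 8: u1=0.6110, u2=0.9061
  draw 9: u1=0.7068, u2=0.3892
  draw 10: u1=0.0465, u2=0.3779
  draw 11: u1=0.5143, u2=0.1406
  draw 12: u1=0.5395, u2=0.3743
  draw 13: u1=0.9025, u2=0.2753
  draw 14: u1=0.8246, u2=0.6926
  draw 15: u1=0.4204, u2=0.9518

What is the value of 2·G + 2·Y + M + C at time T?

Value at T = 41

Check how each reaction changes W = 2·G + 2·Y + M + C (weight of products minus weight of reactants):
R1: C -> M: (1·1) − (1·1) = 1 − 1 = 0
R2: G -> Y: (2·1) − (2·1) = 2 − 2 = 0
R3: G + C -> 3 M: (1·3) − (2·1 + 1·1) = 3 − 3 = 0
R4: M + C -> G: (2·1) − (1·1 + 1·1) = 2 − 2 = 0
Every reaction leaves W unchanged, so W is conserved and no simulation is needed: W(T) = W(0) = 2·8 + 2·6 + 6 + 7 = 41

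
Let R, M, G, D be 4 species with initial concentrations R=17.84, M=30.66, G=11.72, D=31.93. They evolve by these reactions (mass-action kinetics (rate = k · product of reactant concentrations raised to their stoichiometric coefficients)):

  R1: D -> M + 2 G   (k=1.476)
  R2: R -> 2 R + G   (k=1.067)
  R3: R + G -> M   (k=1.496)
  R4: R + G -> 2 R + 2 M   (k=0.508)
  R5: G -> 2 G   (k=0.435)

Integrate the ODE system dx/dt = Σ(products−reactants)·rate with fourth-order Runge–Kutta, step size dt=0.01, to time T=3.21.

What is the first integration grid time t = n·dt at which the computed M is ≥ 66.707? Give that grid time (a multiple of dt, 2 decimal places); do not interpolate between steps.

Threshold first reached at t = 0.17

RK4 with dt=0.01: 321 steps to T=3.21. Trajectory (selected grid times):
t=0.00: R=17.84 M=30.66 G=11.72 D=31.93
t=0.16: R=8.60 M=66.03 G=4.72 D=25.21
t=0.17: R=8.29 M=67.41 G=4.77 D=24.84
t=0.36: R=3.58 M=88.43 G=6.62 D=18.77
t=0.71: R=0.13 M=106.03 G=15.87 D=11.20
t=1.07: R=0.00 M=111.01 G=28.30 D=6.58
t=1.43: R=0.00 M=113.72 G=39.01 D=3.87
t=1.78: R=0.00 M=115.28 G=48.82 D=2.31
t=2.14: R=0.00 M=116.23 G=59.17 D=1.36
t=2.50: R=0.00 M=116.79 G=70.42 D=0.80
t=2.85: R=0.00 M=117.12 G=82.70 D=0.48
t=3.21: R=0.00 M=117.31 G=97.15 D=0.28
M(0.16)=66.031 < 66.707 but M(0.17)=67.406 ≥ 66.707, so the first grid time is t=0.17.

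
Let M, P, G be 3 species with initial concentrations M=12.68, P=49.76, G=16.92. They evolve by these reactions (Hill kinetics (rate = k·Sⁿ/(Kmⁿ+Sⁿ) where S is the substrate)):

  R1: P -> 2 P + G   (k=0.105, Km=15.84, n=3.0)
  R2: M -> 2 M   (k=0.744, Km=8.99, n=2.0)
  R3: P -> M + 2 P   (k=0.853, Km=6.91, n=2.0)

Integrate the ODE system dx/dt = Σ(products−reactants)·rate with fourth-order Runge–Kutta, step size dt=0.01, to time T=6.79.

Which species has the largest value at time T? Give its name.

RK4 with dt=0.01: 679 steps to T=6.79. Trajectory (selected grid times):
t=0.00: M=12.68 P=49.76 G=16.92
t=0.75: M=13.69 P=50.46 G=17.00
t=1.51: M=14.73 P=51.18 G=17.07
t=2.26: M=15.77 P=51.88 G=17.15
t=3.02: M=16.84 P=52.60 G=17.23
t=3.77: M=17.91 P=53.30 G=17.30
t=4.53: M=19.01 P=54.02 G=17.38
t=5.28: M=20.10 P=54.73 G=17.46
t=6.04: M=21.21 P=55.44 G=17.54
t=6.79: M=22.32 P=56.15 G=17.61
At T=6.79: M=22.32 P=56.15 G=17.61; the largest is P.

Dominant species at T: P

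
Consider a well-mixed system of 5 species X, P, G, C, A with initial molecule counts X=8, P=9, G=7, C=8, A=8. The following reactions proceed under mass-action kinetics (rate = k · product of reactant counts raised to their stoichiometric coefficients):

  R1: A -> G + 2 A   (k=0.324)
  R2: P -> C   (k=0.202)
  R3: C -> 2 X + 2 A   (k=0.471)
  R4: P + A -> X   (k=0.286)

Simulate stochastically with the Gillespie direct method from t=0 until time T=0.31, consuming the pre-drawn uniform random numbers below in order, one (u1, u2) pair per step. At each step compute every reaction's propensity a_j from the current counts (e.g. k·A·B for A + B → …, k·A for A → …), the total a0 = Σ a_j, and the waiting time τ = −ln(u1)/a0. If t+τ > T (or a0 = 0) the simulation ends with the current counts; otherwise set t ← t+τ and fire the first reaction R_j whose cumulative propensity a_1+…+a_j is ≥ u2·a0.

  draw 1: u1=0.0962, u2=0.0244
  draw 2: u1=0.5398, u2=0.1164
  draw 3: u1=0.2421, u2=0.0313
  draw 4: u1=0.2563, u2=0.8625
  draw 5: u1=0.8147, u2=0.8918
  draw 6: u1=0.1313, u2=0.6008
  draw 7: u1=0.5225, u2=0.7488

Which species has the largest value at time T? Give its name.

t=0.000: X=8 P=9 G=7 C=8 A=8
Draw 1: a1=2.592, a2=1.818, a3=3.768, a4=20.592, a0=28.770; τ=−ln(0.0962)/28.770=0.081 → t=0.081; u2·a0=0.0244·28.770=0.702 ≤ a1=2.592 → R1 fires; X=8 P=9 G=8 C=8 A=9
Draw 2: a1=2.916, a2=1.818, a3=3.768, a4=23.166, a0=31.668; τ=−ln(0.5398)/31.668=0.019 → t=0.101; u2·a0=0.1164·31.668=3.686; a1=2.916 < 3.686 ≤ a1+a2=4.734 → R2 fires; X=8 P=8 G=8 C=9 A=9
Draw 3: a1=2.916, a2=1.616, a3=4.239, a4=20.592, a0=29.363; τ=−ln(0.2421)/29.363=0.048 → t=0.149; u2·a0=0.0313·29.363=0.919 ≤ a1=2.916 → R1 fires; X=8 P=8 G=9 C=9 A=10
Draw 4: a1=3.240, a2=1.616, a3=4.239, a4=22.880, a0=31.975; τ=−ln(0.2563)/31.975=0.043 → t=0.192; u2·a0=0.8625·31.975=27.578; a1+…+a3=9.095 < 27.578 ≤ a1+…+a4=31.975 → R4 fires; X=9 P=7 G=9 C=9 A=9
Draw 5: a1=2.916, a2=1.414, a3=4.239, a4=18.018, a0=26.587; τ=−ln(0.8147)/26.587=0.008 → t=0.199; u2·a0=0.8918·26.587=23.710; a1+…+a3=8.569 < 23.710 ≤ a1+…+a4=26.587 → R4 fires; X=10 P=6 G=9 C=9 A=8
Draw 6: a1=2.592, a2=1.212, a3=4.239, a4=13.728, a0=21.771; τ=−ln(0.1313)/21.771=0.093 → t=0.293; u2·a0=0.6008·21.771=13.080; a1+…+a3=8.043 < 13.080 ≤ a1+…+a4=21.771 → R4 fires; X=11 P=5 G=9 C=9 A=7
Draw 7: a1=2.268, a2=1.010, a3=4.239, a4=10.010, a0=17.527; τ=−ln(0.5225)/17.527=0.037 → t=0.330 > T=0.31: stop.
At T=0.31: X=11 P=5 G=9 C=9 A=7; the largest is X.

Dominant species at T: X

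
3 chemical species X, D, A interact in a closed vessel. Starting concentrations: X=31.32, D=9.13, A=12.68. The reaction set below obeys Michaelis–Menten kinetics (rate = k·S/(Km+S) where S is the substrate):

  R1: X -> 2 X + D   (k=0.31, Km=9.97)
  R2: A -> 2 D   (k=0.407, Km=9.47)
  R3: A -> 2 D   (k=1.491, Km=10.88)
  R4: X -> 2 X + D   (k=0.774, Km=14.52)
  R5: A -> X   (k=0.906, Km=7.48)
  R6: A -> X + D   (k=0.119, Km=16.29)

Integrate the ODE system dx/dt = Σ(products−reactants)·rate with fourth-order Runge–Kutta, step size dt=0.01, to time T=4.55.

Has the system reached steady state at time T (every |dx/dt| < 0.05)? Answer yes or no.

RK4 with dt=0.01: 455 steps to T=4.55. Trajectory (selected grid times):
t=0.00: X=31.32 D=9.13 A=12.68
t=0.51: X=32.02 D=10.59 A=11.85
t=1.01: X=32.71 D=11.98 A=11.05
t=1.52: X=33.40 D=13.38 A=10.27
t=2.02: X=34.07 D=14.71 A=9.53
t=2.53: X=34.75 D=16.03 A=8.81
t=3.03: X=35.40 D=17.29 A=8.12
t=3.54: X=36.06 D=18.53 A=7.46
t=4.04: X=36.70 D=19.72 A=6.84
t=4.55: X=37.34 D=20.88 A=6.23
Rates at T: R1=0.2447, R2=0.1616, R3=0.5431, R4=0.5573, R5=0.4118, R6=0.0329
dx/dt at T (Σ net stoichiometry × rate): X=+1.2467, D=+2.2442, A=-1.1494
Largest |dx/dt| is |+2.2442| (D) ≥ 0.05 → not steady.

Steady state at T: no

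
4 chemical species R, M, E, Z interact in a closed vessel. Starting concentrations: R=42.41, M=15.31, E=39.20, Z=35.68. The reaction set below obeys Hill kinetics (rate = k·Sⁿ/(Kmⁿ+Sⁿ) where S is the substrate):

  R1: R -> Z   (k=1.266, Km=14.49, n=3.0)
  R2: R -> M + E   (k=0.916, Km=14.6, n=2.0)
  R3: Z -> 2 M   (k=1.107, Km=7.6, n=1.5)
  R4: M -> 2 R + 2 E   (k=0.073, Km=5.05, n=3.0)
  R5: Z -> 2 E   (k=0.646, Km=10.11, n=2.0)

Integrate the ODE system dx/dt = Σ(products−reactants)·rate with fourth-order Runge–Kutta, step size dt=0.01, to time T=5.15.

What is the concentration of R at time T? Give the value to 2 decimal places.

R at T = 32.90

RK4 with dt=0.01: 515 steps to T=5.15. Trajectory (selected grid times):
t=0.00: R=42.41 M=15.31 E=39.20 Z=35.68
t=0.57: R=41.33 M=16.88 E=40.43 Z=35.46
t=1.14: R=40.26 M=18.45 E=41.65 Z=35.23
t=1.72: R=39.18 M=20.05 E=42.90 Z=35.01
t=2.29: R=38.11 M=21.61 E=44.11 Z=34.78
t=2.86: R=37.06 M=23.16 E=45.33 Z=34.55
t=3.43: R=36.01 M=24.72 E=46.54 Z=34.32
t=4.01: R=34.96 M=26.29 E=47.77 Z=34.08
t=4.58: R=33.92 M=27.83 E=48.97 Z=33.84
t=5.15: R=32.90 M=29.37 E=50.17 Z=33.60
Read off R at T=5.15: 32.90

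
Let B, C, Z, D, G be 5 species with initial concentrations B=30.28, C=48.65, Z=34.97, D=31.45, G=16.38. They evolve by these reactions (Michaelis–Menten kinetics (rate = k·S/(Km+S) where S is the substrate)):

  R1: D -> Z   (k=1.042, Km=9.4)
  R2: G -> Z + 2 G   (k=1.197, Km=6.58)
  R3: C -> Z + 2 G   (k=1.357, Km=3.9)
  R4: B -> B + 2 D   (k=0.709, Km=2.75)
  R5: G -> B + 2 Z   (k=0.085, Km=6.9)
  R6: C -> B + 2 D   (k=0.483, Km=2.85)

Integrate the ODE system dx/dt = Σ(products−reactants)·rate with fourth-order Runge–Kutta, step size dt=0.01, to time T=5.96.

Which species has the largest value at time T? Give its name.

RK4 with dt=0.01: 596 steps to T=5.96. Trajectory (selected grid times):
t=0.00: B=30.28 C=48.65 Z=34.97 D=31.45 G=16.38
t=0.66: B=30.62 C=47.52 Z=36.98 D=32.38 G=18.57
t=1.32: B=30.96 C=46.39 Z=39.02 D=33.30 G=20.77
t=1.99: B=31.31 C=45.25 Z=41.11 D=34.24 G=23.02
t=2.65: B=31.65 C=44.13 Z=43.18 D=35.16 G=25.25
t=3.31: B=32.00 C=43.01 Z=45.27 D=36.08 G=27.48
t=3.97: B=32.34 C=41.89 Z=47.37 D=36.99 G=29.72
t=4.64: B=32.69 C=40.75 Z=49.51 D=37.91 G=31.99
t=5.30: B=33.04 C=39.64 Z=51.63 D=38.82 G=34.24
t=5.96: B=33.38 C=38.53 Z=53.76 D=39.72 G=36.49
At T=5.96: B=33.38 C=38.53 Z=53.76 D=39.72 G=36.49; the largest is Z.

Dominant species at T: Z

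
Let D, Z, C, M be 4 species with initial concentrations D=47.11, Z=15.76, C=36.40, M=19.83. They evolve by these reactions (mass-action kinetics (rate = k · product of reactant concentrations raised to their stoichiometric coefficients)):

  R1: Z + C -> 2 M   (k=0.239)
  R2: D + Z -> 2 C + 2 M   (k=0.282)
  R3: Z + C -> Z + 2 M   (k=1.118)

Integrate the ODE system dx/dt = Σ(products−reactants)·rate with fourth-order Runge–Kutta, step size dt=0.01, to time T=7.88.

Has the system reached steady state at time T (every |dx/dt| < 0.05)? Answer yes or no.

Steady state at T: yes

RK4 with dt=0.01: 788 steps to T=7.88. Trajectory (selected grid times):
t=0.00: D=47.11 Z=15.76 C=36.40 M=19.83
t=0.88: D=37.17 Z=0.00 C=23.24 M=105.80
t=1.75: D=37.17 Z=0.00 C=23.24 M=105.80
t=2.63: D=37.17 Z=0.00 C=23.24 M=105.80
t=3.50: D=37.17 Z=0.00 C=23.24 M=105.80
t=4.38: D=37.17 Z=0.00 C=23.24 M=105.80
t=5.25: D=37.17 Z=0.00 C=23.24 M=105.80
t=6.13: D=37.17 Z=0.00 C=23.24 M=105.80
t=7.00: D=37.17 Z=0.00 C=23.24 M=105.80
t=7.88: D=37.17 Z=0.00 C=23.24 M=105.80
Rates at T: R1=0.0000, R2=0.0000, R3=0.0000
dx/dt at T (Σ net stoichiometry × rate): D=-0.0000, Z=-0.0000, C=-0.0000, M=+0.0000
Largest |dx/dt| is |+0.0000| (M) < 0.05 → steady.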